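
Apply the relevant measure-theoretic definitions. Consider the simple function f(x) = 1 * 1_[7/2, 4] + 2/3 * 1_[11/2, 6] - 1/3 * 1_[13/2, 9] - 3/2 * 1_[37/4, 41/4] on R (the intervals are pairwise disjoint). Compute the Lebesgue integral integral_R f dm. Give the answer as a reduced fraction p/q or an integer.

For a simple function f = sum_i c_i * 1_{A_i} with disjoint A_i,
  integral f dm = sum_i c_i * m(A_i).
Lengths of the A_i:
  m(A_1) = 4 - 7/2 = 1/2.
  m(A_2) = 6 - 11/2 = 1/2.
  m(A_3) = 9 - 13/2 = 5/2.
  m(A_4) = 41/4 - 37/4 = 1.
Contributions c_i * m(A_i):
  (1) * (1/2) = 1/2.
  (2/3) * (1/2) = 1/3.
  (-1/3) * (5/2) = -5/6.
  (-3/2) * (1) = -3/2.
Total: 1/2 + 1/3 - 5/6 - 3/2 = -3/2.

-3/2


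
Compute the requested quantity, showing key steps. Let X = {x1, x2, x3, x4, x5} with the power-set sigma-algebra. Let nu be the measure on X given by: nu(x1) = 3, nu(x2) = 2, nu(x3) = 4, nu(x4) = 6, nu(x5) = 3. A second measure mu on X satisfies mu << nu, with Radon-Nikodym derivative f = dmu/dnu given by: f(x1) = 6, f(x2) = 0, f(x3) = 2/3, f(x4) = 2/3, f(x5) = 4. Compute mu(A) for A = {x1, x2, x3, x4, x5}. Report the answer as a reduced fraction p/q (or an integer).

By the defining property of the Radon-Nikodym derivative, for every measurable set A,
  mu(A) = integral_A f dnu.
Since nu is a discrete measure concentrated on the atoms of X, the integral over A reduces to the sum
  mu(A) = sum_{x in A} f(x) * nu({x}).
Computing each term:
  x1: f(x1) * nu(x1) = 6 * 3 = 18.
  x2: f(x2) * nu(x2) = 0 * 2 = 0.
  x3: f(x3) * nu(x3) = 2/3 * 4 = 8/3.
  x4: f(x4) * nu(x4) = 2/3 * 6 = 4.
  x5: f(x5) * nu(x5) = 4 * 3 = 12.
Summing: mu(A) = 18 + 0 + 8/3 + 4 + 12 = 110/3.

110/3


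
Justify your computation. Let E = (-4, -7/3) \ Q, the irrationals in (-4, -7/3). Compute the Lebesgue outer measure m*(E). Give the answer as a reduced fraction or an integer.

The interval I = (-4, -7/3) has m(I) = -7/3 - (-4) = 5/3 (endpoints are measure-zero, so open/closed/half-open agree). Write I = (I cap Q) u (I \ Q). The rationals in I are countable, so m*(I cap Q) = 0 (cover each rational by intervals whose total length is arbitrarily small). By countable subadditivity m*(I) <= m*(I cap Q) + m*(I \ Q), hence m*(I \ Q) >= m(I) = 5/3. The reverse inequality m*(I \ Q) <= m*(I) = 5/3 is trivial since (I \ Q) is a subset of I. Therefore m*(I \ Q) = 5/3.

5/3


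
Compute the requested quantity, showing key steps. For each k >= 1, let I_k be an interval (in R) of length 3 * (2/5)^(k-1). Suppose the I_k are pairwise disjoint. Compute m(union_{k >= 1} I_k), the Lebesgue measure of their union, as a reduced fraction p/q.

By countable additivity of the Lebesgue measure on pairwise disjoint measurable sets,
  m(union_{k >= 1} I_k) = sum_{k >= 1} m(I_k) = sum_{k >= 1} a * r^(k-1),
  with a = 3 and r = 2/5.
Since 0 < r = 2/5 < 1, the geometric series converges:
  sum_{k >= 1} a * r^(k-1) = a / (1 - r).
  = 3 / (1 - 2/5)
  = 3 / (3/5)
  = 5.

5


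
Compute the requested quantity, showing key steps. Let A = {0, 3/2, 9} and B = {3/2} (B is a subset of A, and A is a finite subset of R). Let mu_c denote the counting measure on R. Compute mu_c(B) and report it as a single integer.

Counting measure assigns mu_c(E) = |E| (number of elements) when E is finite.
B has 1 element(s), so mu_c(B) = 1.

1


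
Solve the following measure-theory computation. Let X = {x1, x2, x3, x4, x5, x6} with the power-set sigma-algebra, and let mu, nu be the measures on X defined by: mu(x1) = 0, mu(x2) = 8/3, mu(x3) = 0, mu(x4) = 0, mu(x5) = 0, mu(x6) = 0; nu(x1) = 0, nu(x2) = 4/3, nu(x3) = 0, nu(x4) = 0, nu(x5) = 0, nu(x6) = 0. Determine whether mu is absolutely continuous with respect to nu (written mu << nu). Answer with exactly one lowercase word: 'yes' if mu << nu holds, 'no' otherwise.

mu << nu means: every nu-null measurable set is also mu-null; equivalently, for every atom x, if nu({x}) = 0 then mu({x}) = 0.
Checking each atom:
  x1: nu = 0, mu = 0 -> consistent with mu << nu.
  x2: nu = 4/3 > 0 -> no constraint.
  x3: nu = 0, mu = 0 -> consistent with mu << nu.
  x4: nu = 0, mu = 0 -> consistent with mu << nu.
  x5: nu = 0, mu = 0 -> consistent with mu << nu.
  x6: nu = 0, mu = 0 -> consistent with mu << nu.
No atom violates the condition. Therefore mu << nu.

yes


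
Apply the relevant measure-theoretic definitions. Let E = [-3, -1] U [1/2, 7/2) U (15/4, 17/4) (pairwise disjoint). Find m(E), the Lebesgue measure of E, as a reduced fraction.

For pairwise disjoint intervals, m(union_i I_i) = sum_i m(I_i),
and m is invariant under swapping open/closed endpoints (single points have measure 0).
So m(E) = sum_i (b_i - a_i).
  I_1 has length -1 - (-3) = 2.
  I_2 has length 7/2 - 1/2 = 3.
  I_3 has length 17/4 - 15/4 = 1/2.
Summing:
  m(E) = 2 + 3 + 1/2 = 11/2.

11/2


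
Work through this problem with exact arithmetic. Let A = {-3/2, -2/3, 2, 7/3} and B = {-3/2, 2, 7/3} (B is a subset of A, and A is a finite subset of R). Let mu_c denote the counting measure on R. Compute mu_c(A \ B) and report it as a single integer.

Counting measure assigns mu_c(E) = |E| (number of elements) when E is finite. For B subset A, A \ B is the set of elements of A not in B, so |A \ B| = |A| - |B|.
|A| = 4, |B| = 3, so mu_c(A \ B) = 4 - 3 = 1.

1


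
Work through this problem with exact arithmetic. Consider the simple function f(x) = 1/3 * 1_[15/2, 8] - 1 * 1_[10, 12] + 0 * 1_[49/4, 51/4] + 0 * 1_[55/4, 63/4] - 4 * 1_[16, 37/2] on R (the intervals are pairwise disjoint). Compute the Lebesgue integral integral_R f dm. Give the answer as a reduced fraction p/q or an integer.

For a simple function f = sum_i c_i * 1_{A_i} with disjoint A_i,
  integral f dm = sum_i c_i * m(A_i).
Lengths of the A_i:
  m(A_1) = 8 - 15/2 = 1/2.
  m(A_2) = 12 - 10 = 2.
  m(A_3) = 51/4 - 49/4 = 1/2.
  m(A_4) = 63/4 - 55/4 = 2.
  m(A_5) = 37/2 - 16 = 5/2.
Contributions c_i * m(A_i):
  (1/3) * (1/2) = 1/6.
  (-1) * (2) = -2.
  (0) * (1/2) = 0.
  (0) * (2) = 0.
  (-4) * (5/2) = -10.
Total: 1/6 - 2 + 0 + 0 - 10 = -71/6.

-71/6


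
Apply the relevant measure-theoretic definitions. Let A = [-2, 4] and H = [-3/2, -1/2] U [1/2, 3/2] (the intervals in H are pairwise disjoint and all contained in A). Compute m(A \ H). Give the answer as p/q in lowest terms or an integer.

The ambient interval has length m(A) = 4 - (-2) = 6.
Since the holes are disjoint and sit inside A, by finite additivity
  m(H) = sum_i (b_i - a_i), and m(A \ H) = m(A) - m(H).
Computing the hole measures:
  m(H_1) = -1/2 - (-3/2) = 1.
  m(H_2) = 3/2 - 1/2 = 1.
Summed: m(H) = 1 + 1 = 2.
So m(A \ H) = 6 - 2 = 4.

4


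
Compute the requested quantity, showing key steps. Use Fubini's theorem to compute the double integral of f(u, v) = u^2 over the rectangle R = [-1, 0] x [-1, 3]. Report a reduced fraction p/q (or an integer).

f(u, v) is a tensor product of a function of u and a function of v, and both factors are bounded continuous (hence Lebesgue integrable) on the rectangle, so Fubini's theorem applies:
  integral_R f d(m x m) = (integral_a1^b1 u^2 du) * (integral_a2^b2 1 dv).
Inner integral in u: integral_{-1}^{0} u^2 du = (0^3 - (-1)^3)/3
  = 1/3.
Inner integral in v: integral_{-1}^{3} 1 dv = (3^1 - (-1)^1)/1
  = 4.
Product: (1/3) * (4) = 4/3.

4/3


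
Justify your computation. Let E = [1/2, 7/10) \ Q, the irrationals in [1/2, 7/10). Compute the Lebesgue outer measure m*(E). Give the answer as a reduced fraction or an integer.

The interval I = [1/2, 7/10) has m(I) = 7/10 - 1/2 = 1/5 (endpoints are measure-zero, so open/closed/half-open agree). Write I = (I cap Q) u (I \ Q). The rationals in I are countable, so m*(I cap Q) = 0 (cover each rational by intervals whose total length is arbitrarily small). By countable subadditivity m*(I) <= m*(I cap Q) + m*(I \ Q), hence m*(I \ Q) >= m(I) = 1/5. The reverse inequality m*(I \ Q) <= m*(I) = 1/5 is trivial since (I \ Q) is a subset of I. Therefore m*(I \ Q) = 1/5.

1/5


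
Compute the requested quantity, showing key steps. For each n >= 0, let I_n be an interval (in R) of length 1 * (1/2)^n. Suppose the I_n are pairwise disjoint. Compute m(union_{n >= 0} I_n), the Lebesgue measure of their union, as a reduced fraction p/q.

By countable additivity of the Lebesgue measure on pairwise disjoint measurable sets,
  m(union_{n >= 0} I_n) = sum_{n >= 0} m(I_n) = sum_{n >= 0} a * r^n,
  with a = 1 and r = 1/2.
Since 0 < r = 1/2 < 1, the geometric series converges:
  sum_{n >= 0} a * r^n = a / (1 - r).
  = 1 / (1 - 1/2)
  = 1 / (1/2)
  = 2.

2


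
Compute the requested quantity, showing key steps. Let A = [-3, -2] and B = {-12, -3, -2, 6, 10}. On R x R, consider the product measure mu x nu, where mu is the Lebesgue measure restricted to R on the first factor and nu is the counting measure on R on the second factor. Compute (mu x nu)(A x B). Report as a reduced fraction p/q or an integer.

For a measurable rectangle A x B, the product measure satisfies
  (mu x nu)(A x B) = mu(A) * nu(B).
  mu(A) = 1.
  nu(B) = 5.
  (mu x nu)(A x B) = 1 * 5 = 5.

5


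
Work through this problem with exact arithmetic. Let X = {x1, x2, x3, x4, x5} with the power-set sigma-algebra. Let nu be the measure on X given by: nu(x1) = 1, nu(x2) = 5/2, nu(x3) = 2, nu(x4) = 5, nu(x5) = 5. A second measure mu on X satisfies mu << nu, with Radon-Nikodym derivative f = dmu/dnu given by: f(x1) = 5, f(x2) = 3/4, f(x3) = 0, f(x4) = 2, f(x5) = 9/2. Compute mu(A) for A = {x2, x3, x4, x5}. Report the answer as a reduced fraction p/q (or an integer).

By the defining property of the Radon-Nikodym derivative, for every measurable set A,
  mu(A) = integral_A f dnu.
Since nu is a discrete measure concentrated on the atoms of X, the integral over A reduces to the sum
  mu(A) = sum_{x in A} f(x) * nu({x}).
Computing each term:
  x2: f(x2) * nu(x2) = 3/4 * 5/2 = 15/8.
  x3: f(x3) * nu(x3) = 0 * 2 = 0.
  x4: f(x4) * nu(x4) = 2 * 5 = 10.
  x5: f(x5) * nu(x5) = 9/2 * 5 = 45/2.
Summing: mu(A) = 15/8 + 0 + 10 + 45/2 = 275/8.

275/8


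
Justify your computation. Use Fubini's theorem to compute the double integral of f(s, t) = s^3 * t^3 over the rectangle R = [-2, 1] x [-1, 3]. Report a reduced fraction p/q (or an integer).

f(s, t) is a tensor product of a function of s and a function of t, and both factors are bounded continuous (hence Lebesgue integrable) on the rectangle, so Fubini's theorem applies:
  integral_R f d(m x m) = (integral_a1^b1 s^3 ds) * (integral_a2^b2 t^3 dt).
Inner integral in s: integral_{-2}^{1} s^3 ds = (1^4 - (-2)^4)/4
  = -15/4.
Inner integral in t: integral_{-1}^{3} t^3 dt = (3^4 - (-1)^4)/4
  = 20.
Product: (-15/4) * (20) = -75.

-75


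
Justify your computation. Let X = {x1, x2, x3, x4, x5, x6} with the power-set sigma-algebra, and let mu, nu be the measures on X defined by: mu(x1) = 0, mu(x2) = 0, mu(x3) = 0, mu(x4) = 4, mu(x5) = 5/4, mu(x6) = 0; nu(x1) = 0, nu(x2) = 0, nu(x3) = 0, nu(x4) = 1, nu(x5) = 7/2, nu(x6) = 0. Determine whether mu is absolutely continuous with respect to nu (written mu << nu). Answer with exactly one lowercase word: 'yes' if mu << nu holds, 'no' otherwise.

mu << nu means: every nu-null measurable set is also mu-null; equivalently, for every atom x, if nu({x}) = 0 then mu({x}) = 0.
Checking each atom:
  x1: nu = 0, mu = 0 -> consistent with mu << nu.
  x2: nu = 0, mu = 0 -> consistent with mu << nu.
  x3: nu = 0, mu = 0 -> consistent with mu << nu.
  x4: nu = 1 > 0 -> no constraint.
  x5: nu = 7/2 > 0 -> no constraint.
  x6: nu = 0, mu = 0 -> consistent with mu << nu.
No atom violates the condition. Therefore mu << nu.

yes


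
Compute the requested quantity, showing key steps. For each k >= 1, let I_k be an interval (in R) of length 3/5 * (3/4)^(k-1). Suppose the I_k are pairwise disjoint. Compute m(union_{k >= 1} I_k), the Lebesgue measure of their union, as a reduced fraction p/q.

By countable additivity of the Lebesgue measure on pairwise disjoint measurable sets,
  m(union_{k >= 1} I_k) = sum_{k >= 1} m(I_k) = sum_{k >= 1} a * r^(k-1),
  with a = 3/5 and r = 3/4.
Since 0 < r = 3/4 < 1, the geometric series converges:
  sum_{k >= 1} a * r^(k-1) = a / (1 - r).
  = 3/5 / (1 - 3/4)
  = 3/5 / (1/4)
  = 12/5.

12/5


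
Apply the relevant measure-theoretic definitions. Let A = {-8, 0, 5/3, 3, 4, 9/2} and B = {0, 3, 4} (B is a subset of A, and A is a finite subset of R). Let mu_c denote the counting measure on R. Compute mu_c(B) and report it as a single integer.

Counting measure assigns mu_c(E) = |E| (number of elements) when E is finite.
B has 3 element(s), so mu_c(B) = 3.

3


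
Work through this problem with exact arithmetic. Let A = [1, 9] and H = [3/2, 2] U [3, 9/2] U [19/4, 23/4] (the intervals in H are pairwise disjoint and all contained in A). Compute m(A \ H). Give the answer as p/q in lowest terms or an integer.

The ambient interval has length m(A) = 9 - 1 = 8.
Since the holes are disjoint and sit inside A, by finite additivity
  m(H) = sum_i (b_i - a_i), and m(A \ H) = m(A) - m(H).
Computing the hole measures:
  m(H_1) = 2 - 3/2 = 1/2.
  m(H_2) = 9/2 - 3 = 3/2.
  m(H_3) = 23/4 - 19/4 = 1.
Summed: m(H) = 1/2 + 3/2 + 1 = 3.
So m(A \ H) = 8 - 3 = 5.

5


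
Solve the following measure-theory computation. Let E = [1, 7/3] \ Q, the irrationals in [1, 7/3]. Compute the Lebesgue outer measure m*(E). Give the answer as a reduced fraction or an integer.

The interval I = [1, 7/3] has m(I) = 7/3 - 1 = 4/3 (endpoints are measure-zero, so open/closed/half-open agree). Write I = (I cap Q) u (I \ Q). The rationals in I are countable, so m*(I cap Q) = 0 (cover each rational by intervals whose total length is arbitrarily small). By countable subadditivity m*(I) <= m*(I cap Q) + m*(I \ Q), hence m*(I \ Q) >= m(I) = 4/3. The reverse inequality m*(I \ Q) <= m*(I) = 4/3 is trivial since (I \ Q) is a subset of I. Therefore m*(I \ Q) = 4/3.

4/3


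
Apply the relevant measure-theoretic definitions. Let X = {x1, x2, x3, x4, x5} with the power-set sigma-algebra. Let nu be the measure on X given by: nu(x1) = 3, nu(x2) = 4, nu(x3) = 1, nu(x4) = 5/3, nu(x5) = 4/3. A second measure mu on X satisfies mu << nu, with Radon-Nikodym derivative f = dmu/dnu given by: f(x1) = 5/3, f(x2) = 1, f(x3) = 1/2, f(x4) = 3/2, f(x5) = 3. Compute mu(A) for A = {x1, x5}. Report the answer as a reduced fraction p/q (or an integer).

By the defining property of the Radon-Nikodym derivative, for every measurable set A,
  mu(A) = integral_A f dnu.
Since nu is a discrete measure concentrated on the atoms of X, the integral over A reduces to the sum
  mu(A) = sum_{x in A} f(x) * nu({x}).
Computing each term:
  x1: f(x1) * nu(x1) = 5/3 * 3 = 5.
  x5: f(x5) * nu(x5) = 3 * 4/3 = 4.
Summing: mu(A) = 5 + 4 = 9.

9


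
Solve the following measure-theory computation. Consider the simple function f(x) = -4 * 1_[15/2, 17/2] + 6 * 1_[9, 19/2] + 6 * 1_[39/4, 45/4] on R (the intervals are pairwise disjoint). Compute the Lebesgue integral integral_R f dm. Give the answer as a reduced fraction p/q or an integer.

For a simple function f = sum_i c_i * 1_{A_i} with disjoint A_i,
  integral f dm = sum_i c_i * m(A_i).
Lengths of the A_i:
  m(A_1) = 17/2 - 15/2 = 1.
  m(A_2) = 19/2 - 9 = 1/2.
  m(A_3) = 45/4 - 39/4 = 3/2.
Contributions c_i * m(A_i):
  (-4) * (1) = -4.
  (6) * (1/2) = 3.
  (6) * (3/2) = 9.
Total: -4 + 3 + 9 = 8.

8


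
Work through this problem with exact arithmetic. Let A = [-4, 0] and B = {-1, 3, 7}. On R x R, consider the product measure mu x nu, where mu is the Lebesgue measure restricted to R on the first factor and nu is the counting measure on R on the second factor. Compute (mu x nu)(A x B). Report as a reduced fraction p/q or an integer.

For a measurable rectangle A x B, the product measure satisfies
  (mu x nu)(A x B) = mu(A) * nu(B).
  mu(A) = 4.
  nu(B) = 3.
  (mu x nu)(A x B) = 4 * 3 = 12.

12


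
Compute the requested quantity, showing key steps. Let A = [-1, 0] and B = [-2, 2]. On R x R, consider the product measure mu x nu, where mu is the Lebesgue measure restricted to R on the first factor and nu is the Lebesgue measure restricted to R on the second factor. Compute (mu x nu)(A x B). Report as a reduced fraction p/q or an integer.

For a measurable rectangle A x B, the product measure satisfies
  (mu x nu)(A x B) = mu(A) * nu(B).
  mu(A) = 1.
  nu(B) = 4.
  (mu x nu)(A x B) = 1 * 4 = 4.

4


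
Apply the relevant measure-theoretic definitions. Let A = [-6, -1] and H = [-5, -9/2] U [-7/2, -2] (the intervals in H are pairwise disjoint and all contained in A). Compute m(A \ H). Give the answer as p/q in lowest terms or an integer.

The ambient interval has length m(A) = -1 - (-6) = 5.
Since the holes are disjoint and sit inside A, by finite additivity
  m(H) = sum_i (b_i - a_i), and m(A \ H) = m(A) - m(H).
Computing the hole measures:
  m(H_1) = -9/2 - (-5) = 1/2.
  m(H_2) = -2 - (-7/2) = 3/2.
Summed: m(H) = 1/2 + 3/2 = 2.
So m(A \ H) = 5 - 2 = 3.

3


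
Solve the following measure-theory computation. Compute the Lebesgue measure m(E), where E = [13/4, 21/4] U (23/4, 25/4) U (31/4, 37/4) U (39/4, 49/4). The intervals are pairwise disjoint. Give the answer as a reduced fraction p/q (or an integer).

For pairwise disjoint intervals, m(union_i I_i) = sum_i m(I_i),
and m is invariant under swapping open/closed endpoints (single points have measure 0).
So m(E) = sum_i (b_i - a_i).
  I_1 has length 21/4 - 13/4 = 2.
  I_2 has length 25/4 - 23/4 = 1/2.
  I_3 has length 37/4 - 31/4 = 3/2.
  I_4 has length 49/4 - 39/4 = 5/2.
Summing:
  m(E) = 2 + 1/2 + 3/2 + 5/2 = 13/2.

13/2


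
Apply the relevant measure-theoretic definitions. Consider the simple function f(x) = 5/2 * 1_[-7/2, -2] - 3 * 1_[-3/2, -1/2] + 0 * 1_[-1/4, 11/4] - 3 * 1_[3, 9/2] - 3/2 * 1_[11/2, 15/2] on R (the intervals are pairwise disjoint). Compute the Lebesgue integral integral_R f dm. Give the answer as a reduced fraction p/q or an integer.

For a simple function f = sum_i c_i * 1_{A_i} with disjoint A_i,
  integral f dm = sum_i c_i * m(A_i).
Lengths of the A_i:
  m(A_1) = -2 - (-7/2) = 3/2.
  m(A_2) = -1/2 - (-3/2) = 1.
  m(A_3) = 11/4 - (-1/4) = 3.
  m(A_4) = 9/2 - 3 = 3/2.
  m(A_5) = 15/2 - 11/2 = 2.
Contributions c_i * m(A_i):
  (5/2) * (3/2) = 15/4.
  (-3) * (1) = -3.
  (0) * (3) = 0.
  (-3) * (3/2) = -9/2.
  (-3/2) * (2) = -3.
Total: 15/4 - 3 + 0 - 9/2 - 3 = -27/4.

-27/4


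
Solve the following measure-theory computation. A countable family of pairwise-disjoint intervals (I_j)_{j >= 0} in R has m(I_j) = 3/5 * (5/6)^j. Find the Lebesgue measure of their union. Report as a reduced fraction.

By countable additivity of the Lebesgue measure on pairwise disjoint measurable sets,
  m(union_{j >= 0} I_j) = sum_{j >= 0} m(I_j) = sum_{j >= 0} a * r^j,
  with a = 3/5 and r = 5/6.
Since 0 < r = 5/6 < 1, the geometric series converges:
  sum_{j >= 0} a * r^j = a / (1 - r).
  = 3/5 / (1 - 5/6)
  = 3/5 / (1/6)
  = 18/5.

18/5


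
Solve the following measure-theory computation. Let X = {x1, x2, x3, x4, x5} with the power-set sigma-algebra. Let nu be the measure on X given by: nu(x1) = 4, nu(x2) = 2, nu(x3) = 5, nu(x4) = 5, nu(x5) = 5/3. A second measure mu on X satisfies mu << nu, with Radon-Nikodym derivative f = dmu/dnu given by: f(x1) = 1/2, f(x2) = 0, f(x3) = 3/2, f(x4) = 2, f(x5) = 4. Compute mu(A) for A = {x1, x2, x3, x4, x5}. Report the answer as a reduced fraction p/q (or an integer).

By the defining property of the Radon-Nikodym derivative, for every measurable set A,
  mu(A) = integral_A f dnu.
Since nu is a discrete measure concentrated on the atoms of X, the integral over A reduces to the sum
  mu(A) = sum_{x in A} f(x) * nu({x}).
Computing each term:
  x1: f(x1) * nu(x1) = 1/2 * 4 = 2.
  x2: f(x2) * nu(x2) = 0 * 2 = 0.
  x3: f(x3) * nu(x3) = 3/2 * 5 = 15/2.
  x4: f(x4) * nu(x4) = 2 * 5 = 10.
  x5: f(x5) * nu(x5) = 4 * 5/3 = 20/3.
Summing: mu(A) = 2 + 0 + 15/2 + 10 + 20/3 = 157/6.

157/6


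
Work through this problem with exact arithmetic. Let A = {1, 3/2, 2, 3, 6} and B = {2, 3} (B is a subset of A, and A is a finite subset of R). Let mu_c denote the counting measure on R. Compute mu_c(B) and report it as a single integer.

Counting measure assigns mu_c(E) = |E| (number of elements) when E is finite.
B has 2 element(s), so mu_c(B) = 2.

2


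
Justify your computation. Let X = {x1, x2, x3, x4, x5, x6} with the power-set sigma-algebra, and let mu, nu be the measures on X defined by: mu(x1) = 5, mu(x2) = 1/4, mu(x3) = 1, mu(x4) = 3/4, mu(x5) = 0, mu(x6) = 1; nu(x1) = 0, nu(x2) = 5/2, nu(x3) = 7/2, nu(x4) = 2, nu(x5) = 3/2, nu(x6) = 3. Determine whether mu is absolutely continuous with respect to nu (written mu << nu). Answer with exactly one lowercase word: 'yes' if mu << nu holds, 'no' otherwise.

mu << nu means: every nu-null measurable set is also mu-null; equivalently, for every atom x, if nu({x}) = 0 then mu({x}) = 0.
Checking each atom:
  x1: nu = 0, mu = 5 > 0 -> violates mu << nu.
  x2: nu = 5/2 > 0 -> no constraint.
  x3: nu = 7/2 > 0 -> no constraint.
  x4: nu = 2 > 0 -> no constraint.
  x5: nu = 3/2 > 0 -> no constraint.
  x6: nu = 3 > 0 -> no constraint.
The atom(s) x1 violate the condition (nu = 0 but mu > 0). Therefore mu is NOT absolutely continuous w.r.t. nu.

no


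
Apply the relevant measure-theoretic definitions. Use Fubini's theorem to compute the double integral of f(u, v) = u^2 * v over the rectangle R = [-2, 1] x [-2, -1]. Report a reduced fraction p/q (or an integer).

f(u, v) is a tensor product of a function of u and a function of v, and both factors are bounded continuous (hence Lebesgue integrable) on the rectangle, so Fubini's theorem applies:
  integral_R f d(m x m) = (integral_a1^b1 u^2 du) * (integral_a2^b2 v dv).
Inner integral in u: integral_{-2}^{1} u^2 du = (1^3 - (-2)^3)/3
  = 3.
Inner integral in v: integral_{-2}^{-1} v dv = ((-1)^2 - (-2)^2)/2
  = -3/2.
Product: (3) * (-3/2) = -9/2.

-9/2


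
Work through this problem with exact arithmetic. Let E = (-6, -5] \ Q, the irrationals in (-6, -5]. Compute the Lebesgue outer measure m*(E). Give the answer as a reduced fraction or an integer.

The interval I = (-6, -5] has m(I) = -5 - (-6) = 1 (endpoints are measure-zero, so open/closed/half-open agree). Write I = (I cap Q) u (I \ Q). The rationals in I are countable, so m*(I cap Q) = 0 (cover each rational by intervals whose total length is arbitrarily small). By countable subadditivity m*(I) <= m*(I cap Q) + m*(I \ Q), hence m*(I \ Q) >= m(I) = 1. The reverse inequality m*(I \ Q) <= m*(I) = 1 is trivial since (I \ Q) is a subset of I. Therefore m*(I \ Q) = 1.

1


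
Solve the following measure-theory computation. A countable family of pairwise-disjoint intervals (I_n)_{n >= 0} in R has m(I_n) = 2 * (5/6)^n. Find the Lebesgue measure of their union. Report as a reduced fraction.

By countable additivity of the Lebesgue measure on pairwise disjoint measurable sets,
  m(union_{n >= 0} I_n) = sum_{n >= 0} m(I_n) = sum_{n >= 0} a * r^n,
  with a = 2 and r = 5/6.
Since 0 < r = 5/6 < 1, the geometric series converges:
  sum_{n >= 0} a * r^n = a / (1 - r).
  = 2 / (1 - 5/6)
  = 2 / (1/6)
  = 12.

12


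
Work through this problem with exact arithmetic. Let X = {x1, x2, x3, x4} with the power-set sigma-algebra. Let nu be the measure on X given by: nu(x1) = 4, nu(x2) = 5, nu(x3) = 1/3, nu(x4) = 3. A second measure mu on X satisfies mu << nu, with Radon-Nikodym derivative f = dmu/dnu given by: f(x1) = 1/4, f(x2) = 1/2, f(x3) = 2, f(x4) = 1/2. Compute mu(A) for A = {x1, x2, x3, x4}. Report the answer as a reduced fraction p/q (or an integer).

By the defining property of the Radon-Nikodym derivative, for every measurable set A,
  mu(A) = integral_A f dnu.
Since nu is a discrete measure concentrated on the atoms of X, the integral over A reduces to the sum
  mu(A) = sum_{x in A} f(x) * nu({x}).
Computing each term:
  x1: f(x1) * nu(x1) = 1/4 * 4 = 1.
  x2: f(x2) * nu(x2) = 1/2 * 5 = 5/2.
  x3: f(x3) * nu(x3) = 2 * 1/3 = 2/3.
  x4: f(x4) * nu(x4) = 1/2 * 3 = 3/2.
Summing: mu(A) = 1 + 5/2 + 2/3 + 3/2 = 17/3.

17/3


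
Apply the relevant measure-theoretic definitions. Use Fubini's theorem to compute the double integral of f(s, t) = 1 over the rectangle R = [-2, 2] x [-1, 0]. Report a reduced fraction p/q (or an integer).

f(s, t) is a tensor product of a function of s and a function of t, and both factors are bounded continuous (hence Lebesgue integrable) on the rectangle, so Fubini's theorem applies:
  integral_R f d(m x m) = (integral_a1^b1 1 ds) * (integral_a2^b2 1 dt).
Inner integral in s: integral_{-2}^{2} 1 ds = (2^1 - (-2)^1)/1
  = 4.
Inner integral in t: integral_{-1}^{0} 1 dt = (0^1 - (-1)^1)/1
  = 1.
Product: (4) * (1) = 4.

4


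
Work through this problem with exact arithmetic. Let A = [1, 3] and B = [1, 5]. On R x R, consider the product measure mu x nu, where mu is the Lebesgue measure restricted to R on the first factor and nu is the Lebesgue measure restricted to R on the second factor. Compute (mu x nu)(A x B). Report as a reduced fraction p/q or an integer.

For a measurable rectangle A x B, the product measure satisfies
  (mu x nu)(A x B) = mu(A) * nu(B).
  mu(A) = 2.
  nu(B) = 4.
  (mu x nu)(A x B) = 2 * 4 = 8.

8


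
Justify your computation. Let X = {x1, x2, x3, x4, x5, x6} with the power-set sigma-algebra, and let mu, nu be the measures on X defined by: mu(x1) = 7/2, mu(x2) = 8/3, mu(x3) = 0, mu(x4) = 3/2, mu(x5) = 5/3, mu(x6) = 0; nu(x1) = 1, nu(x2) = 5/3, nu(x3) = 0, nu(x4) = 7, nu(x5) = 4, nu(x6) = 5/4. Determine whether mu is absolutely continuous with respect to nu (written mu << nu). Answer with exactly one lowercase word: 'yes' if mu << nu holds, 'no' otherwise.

mu << nu means: every nu-null measurable set is also mu-null; equivalently, for every atom x, if nu({x}) = 0 then mu({x}) = 0.
Checking each atom:
  x1: nu = 1 > 0 -> no constraint.
  x2: nu = 5/3 > 0 -> no constraint.
  x3: nu = 0, mu = 0 -> consistent with mu << nu.
  x4: nu = 7 > 0 -> no constraint.
  x5: nu = 4 > 0 -> no constraint.
  x6: nu = 5/4 > 0 -> no constraint.
No atom violates the condition. Therefore mu << nu.

yes


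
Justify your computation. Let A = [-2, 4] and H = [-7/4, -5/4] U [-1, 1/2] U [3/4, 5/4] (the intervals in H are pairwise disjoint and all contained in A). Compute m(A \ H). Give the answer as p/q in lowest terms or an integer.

The ambient interval has length m(A) = 4 - (-2) = 6.
Since the holes are disjoint and sit inside A, by finite additivity
  m(H) = sum_i (b_i - a_i), and m(A \ H) = m(A) - m(H).
Computing the hole measures:
  m(H_1) = -5/4 - (-7/4) = 1/2.
  m(H_2) = 1/2 - (-1) = 3/2.
  m(H_3) = 5/4 - 3/4 = 1/2.
Summed: m(H) = 1/2 + 3/2 + 1/2 = 5/2.
So m(A \ H) = 6 - 5/2 = 7/2.

7/2


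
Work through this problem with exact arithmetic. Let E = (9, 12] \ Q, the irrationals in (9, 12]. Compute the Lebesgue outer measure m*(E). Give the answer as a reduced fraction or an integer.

The interval I = (9, 12] has m(I) = 12 - 9 = 3 (endpoints are measure-zero, so open/closed/half-open agree). Write I = (I cap Q) u (I \ Q). The rationals in I are countable, so m*(I cap Q) = 0 (cover each rational by intervals whose total length is arbitrarily small). By countable subadditivity m*(I) <= m*(I cap Q) + m*(I \ Q), hence m*(I \ Q) >= m(I) = 3. The reverse inequality m*(I \ Q) <= m*(I) = 3 is trivial since (I \ Q) is a subset of I. Therefore m*(I \ Q) = 3.

3


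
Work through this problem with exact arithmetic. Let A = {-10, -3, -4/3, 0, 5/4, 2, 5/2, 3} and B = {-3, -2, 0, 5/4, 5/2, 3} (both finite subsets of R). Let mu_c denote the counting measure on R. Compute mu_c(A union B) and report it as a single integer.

Counting measure on a finite set equals cardinality. By inclusion-exclusion, |A union B| = |A| + |B| - |A cap B|.
|A| = 8, |B| = 6, |A cap B| = 5.
So mu_c(A union B) = 8 + 6 - 5 = 9.

9


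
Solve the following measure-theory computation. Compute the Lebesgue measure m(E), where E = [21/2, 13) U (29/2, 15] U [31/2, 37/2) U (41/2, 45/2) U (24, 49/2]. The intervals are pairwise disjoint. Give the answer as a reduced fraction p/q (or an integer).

For pairwise disjoint intervals, m(union_i I_i) = sum_i m(I_i),
and m is invariant under swapping open/closed endpoints (single points have measure 0).
So m(E) = sum_i (b_i - a_i).
  I_1 has length 13 - 21/2 = 5/2.
  I_2 has length 15 - 29/2 = 1/2.
  I_3 has length 37/2 - 31/2 = 3.
  I_4 has length 45/2 - 41/2 = 2.
  I_5 has length 49/2 - 24 = 1/2.
Summing:
  m(E) = 5/2 + 1/2 + 3 + 2 + 1/2 = 17/2.

17/2


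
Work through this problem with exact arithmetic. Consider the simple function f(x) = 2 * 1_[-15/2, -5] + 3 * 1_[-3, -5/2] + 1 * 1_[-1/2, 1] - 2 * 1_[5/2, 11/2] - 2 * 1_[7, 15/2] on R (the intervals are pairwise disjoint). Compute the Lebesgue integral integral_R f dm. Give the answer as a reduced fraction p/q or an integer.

For a simple function f = sum_i c_i * 1_{A_i} with disjoint A_i,
  integral f dm = sum_i c_i * m(A_i).
Lengths of the A_i:
  m(A_1) = -5 - (-15/2) = 5/2.
  m(A_2) = -5/2 - (-3) = 1/2.
  m(A_3) = 1 - (-1/2) = 3/2.
  m(A_4) = 11/2 - 5/2 = 3.
  m(A_5) = 15/2 - 7 = 1/2.
Contributions c_i * m(A_i):
  (2) * (5/2) = 5.
  (3) * (1/2) = 3/2.
  (1) * (3/2) = 3/2.
  (-2) * (3) = -6.
  (-2) * (1/2) = -1.
Total: 5 + 3/2 + 3/2 - 6 - 1 = 1.

1


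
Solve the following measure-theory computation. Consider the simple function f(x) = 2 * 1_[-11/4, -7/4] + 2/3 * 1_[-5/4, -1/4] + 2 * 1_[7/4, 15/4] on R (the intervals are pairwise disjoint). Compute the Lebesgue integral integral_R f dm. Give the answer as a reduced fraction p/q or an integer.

For a simple function f = sum_i c_i * 1_{A_i} with disjoint A_i,
  integral f dm = sum_i c_i * m(A_i).
Lengths of the A_i:
  m(A_1) = -7/4 - (-11/4) = 1.
  m(A_2) = -1/4 - (-5/4) = 1.
  m(A_3) = 15/4 - 7/4 = 2.
Contributions c_i * m(A_i):
  (2) * (1) = 2.
  (2/3) * (1) = 2/3.
  (2) * (2) = 4.
Total: 2 + 2/3 + 4 = 20/3.

20/3


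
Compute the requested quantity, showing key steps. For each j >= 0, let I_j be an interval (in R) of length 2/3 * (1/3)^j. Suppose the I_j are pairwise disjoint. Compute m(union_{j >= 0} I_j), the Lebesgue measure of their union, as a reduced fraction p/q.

By countable additivity of the Lebesgue measure on pairwise disjoint measurable sets,
  m(union_{j >= 0} I_j) = sum_{j >= 0} m(I_j) = sum_{j >= 0} a * r^j,
  with a = 2/3 and r = 1/3.
Since 0 < r = 1/3 < 1, the geometric series converges:
  sum_{j >= 0} a * r^j = a / (1 - r).
  = 2/3 / (1 - 1/3)
  = 2/3 / (2/3)
  = 1.

1


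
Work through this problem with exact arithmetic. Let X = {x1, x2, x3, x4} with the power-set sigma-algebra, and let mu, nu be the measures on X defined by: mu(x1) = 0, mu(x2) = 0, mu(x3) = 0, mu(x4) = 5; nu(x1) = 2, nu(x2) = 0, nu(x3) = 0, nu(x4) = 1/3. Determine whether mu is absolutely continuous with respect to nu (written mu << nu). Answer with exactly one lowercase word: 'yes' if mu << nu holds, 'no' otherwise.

mu << nu means: every nu-null measurable set is also mu-null; equivalently, for every atom x, if nu({x}) = 0 then mu({x}) = 0.
Checking each atom:
  x1: nu = 2 > 0 -> no constraint.
  x2: nu = 0, mu = 0 -> consistent with mu << nu.
  x3: nu = 0, mu = 0 -> consistent with mu << nu.
  x4: nu = 1/3 > 0 -> no constraint.
No atom violates the condition. Therefore mu << nu.

yes


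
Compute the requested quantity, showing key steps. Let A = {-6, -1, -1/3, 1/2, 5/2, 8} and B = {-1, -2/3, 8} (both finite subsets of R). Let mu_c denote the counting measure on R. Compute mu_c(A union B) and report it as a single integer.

Counting measure on a finite set equals cardinality. By inclusion-exclusion, |A union B| = |A| + |B| - |A cap B|.
|A| = 6, |B| = 3, |A cap B| = 2.
So mu_c(A union B) = 6 + 3 - 2 = 7.

7


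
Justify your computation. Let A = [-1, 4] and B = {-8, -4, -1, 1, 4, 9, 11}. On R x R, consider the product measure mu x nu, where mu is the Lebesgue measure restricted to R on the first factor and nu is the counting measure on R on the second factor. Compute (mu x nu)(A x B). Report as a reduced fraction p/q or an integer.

For a measurable rectangle A x B, the product measure satisfies
  (mu x nu)(A x B) = mu(A) * nu(B).
  mu(A) = 5.
  nu(B) = 7.
  (mu x nu)(A x B) = 5 * 7 = 35.

35


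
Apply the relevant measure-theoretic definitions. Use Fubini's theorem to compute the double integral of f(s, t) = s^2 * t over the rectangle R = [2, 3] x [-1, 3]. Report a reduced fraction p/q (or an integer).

f(s, t) is a tensor product of a function of s and a function of t, and both factors are bounded continuous (hence Lebesgue integrable) on the rectangle, so Fubini's theorem applies:
  integral_R f d(m x m) = (integral_a1^b1 s^2 ds) * (integral_a2^b2 t dt).
Inner integral in s: integral_{2}^{3} s^2 ds = (3^3 - 2^3)/3
  = 19/3.
Inner integral in t: integral_{-1}^{3} t dt = (3^2 - (-1)^2)/2
  = 4.
Product: (19/3) * (4) = 76/3.

76/3


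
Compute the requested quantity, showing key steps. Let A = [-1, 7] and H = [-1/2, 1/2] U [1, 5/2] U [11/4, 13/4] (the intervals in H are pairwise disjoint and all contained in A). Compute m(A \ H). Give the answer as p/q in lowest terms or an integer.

The ambient interval has length m(A) = 7 - (-1) = 8.
Since the holes are disjoint and sit inside A, by finite additivity
  m(H) = sum_i (b_i - a_i), and m(A \ H) = m(A) - m(H).
Computing the hole measures:
  m(H_1) = 1/2 - (-1/2) = 1.
  m(H_2) = 5/2 - 1 = 3/2.
  m(H_3) = 13/4 - 11/4 = 1/2.
Summed: m(H) = 1 + 3/2 + 1/2 = 3.
So m(A \ H) = 8 - 3 = 5.

5


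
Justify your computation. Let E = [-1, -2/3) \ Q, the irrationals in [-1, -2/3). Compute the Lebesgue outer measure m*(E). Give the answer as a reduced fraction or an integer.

The interval I = [-1, -2/3) has m(I) = -2/3 - (-1) = 1/3 (endpoints are measure-zero, so open/closed/half-open agree). Write I = (I cap Q) u (I \ Q). The rationals in I are countable, so m*(I cap Q) = 0 (cover each rational by intervals whose total length is arbitrarily small). By countable subadditivity m*(I) <= m*(I cap Q) + m*(I \ Q), hence m*(I \ Q) >= m(I) = 1/3. The reverse inequality m*(I \ Q) <= m*(I) = 1/3 is trivial since (I \ Q) is a subset of I. Therefore m*(I \ Q) = 1/3.

1/3


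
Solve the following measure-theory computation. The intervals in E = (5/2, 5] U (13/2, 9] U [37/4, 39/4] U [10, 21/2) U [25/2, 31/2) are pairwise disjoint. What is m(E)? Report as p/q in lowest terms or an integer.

For pairwise disjoint intervals, m(union_i I_i) = sum_i m(I_i),
and m is invariant under swapping open/closed endpoints (single points have measure 0).
So m(E) = sum_i (b_i - a_i).
  I_1 has length 5 - 5/2 = 5/2.
  I_2 has length 9 - 13/2 = 5/2.
  I_3 has length 39/4 - 37/4 = 1/2.
  I_4 has length 21/2 - 10 = 1/2.
  I_5 has length 31/2 - 25/2 = 3.
Summing:
  m(E) = 5/2 + 5/2 + 1/2 + 1/2 + 3 = 9.

9


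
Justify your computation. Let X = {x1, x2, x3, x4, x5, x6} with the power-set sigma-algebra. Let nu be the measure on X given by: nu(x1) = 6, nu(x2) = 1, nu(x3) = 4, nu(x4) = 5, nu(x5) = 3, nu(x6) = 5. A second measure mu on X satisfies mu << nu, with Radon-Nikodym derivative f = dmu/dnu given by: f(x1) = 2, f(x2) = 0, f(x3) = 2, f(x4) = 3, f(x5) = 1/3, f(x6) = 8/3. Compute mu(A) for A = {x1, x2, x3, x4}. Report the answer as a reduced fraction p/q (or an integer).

By the defining property of the Radon-Nikodym derivative, for every measurable set A,
  mu(A) = integral_A f dnu.
Since nu is a discrete measure concentrated on the atoms of X, the integral over A reduces to the sum
  mu(A) = sum_{x in A} f(x) * nu({x}).
Computing each term:
  x1: f(x1) * nu(x1) = 2 * 6 = 12.
  x2: f(x2) * nu(x2) = 0 * 1 = 0.
  x3: f(x3) * nu(x3) = 2 * 4 = 8.
  x4: f(x4) * nu(x4) = 3 * 5 = 15.
Summing: mu(A) = 12 + 0 + 8 + 15 = 35.

35


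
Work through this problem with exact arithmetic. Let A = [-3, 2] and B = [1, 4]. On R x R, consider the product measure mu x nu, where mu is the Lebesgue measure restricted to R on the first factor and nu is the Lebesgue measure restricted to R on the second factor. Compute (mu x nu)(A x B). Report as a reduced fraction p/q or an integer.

For a measurable rectangle A x B, the product measure satisfies
  (mu x nu)(A x B) = mu(A) * nu(B).
  mu(A) = 5.
  nu(B) = 3.
  (mu x nu)(A x B) = 5 * 3 = 15.

15


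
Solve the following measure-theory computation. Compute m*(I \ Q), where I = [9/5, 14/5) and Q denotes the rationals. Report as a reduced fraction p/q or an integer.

The interval I = [9/5, 14/5) has m(I) = 14/5 - 9/5 = 1 (endpoints are measure-zero, so open/closed/half-open agree). Write I = (I cap Q) u (I \ Q). The rationals in I are countable, so m*(I cap Q) = 0 (cover each rational by intervals whose total length is arbitrarily small). By countable subadditivity m*(I) <= m*(I cap Q) + m*(I \ Q), hence m*(I \ Q) >= m(I) = 1. The reverse inequality m*(I \ Q) <= m*(I) = 1 is trivial since (I \ Q) is a subset of I. Therefore m*(I \ Q) = 1.

1


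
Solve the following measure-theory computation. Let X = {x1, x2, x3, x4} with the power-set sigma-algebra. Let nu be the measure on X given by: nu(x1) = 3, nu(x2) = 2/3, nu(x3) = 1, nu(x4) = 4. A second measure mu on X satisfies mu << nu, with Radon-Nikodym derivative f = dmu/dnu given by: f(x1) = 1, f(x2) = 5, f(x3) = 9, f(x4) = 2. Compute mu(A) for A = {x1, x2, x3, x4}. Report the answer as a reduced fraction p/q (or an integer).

By the defining property of the Radon-Nikodym derivative, for every measurable set A,
  mu(A) = integral_A f dnu.
Since nu is a discrete measure concentrated on the atoms of X, the integral over A reduces to the sum
  mu(A) = sum_{x in A} f(x) * nu({x}).
Computing each term:
  x1: f(x1) * nu(x1) = 1 * 3 = 3.
  x2: f(x2) * nu(x2) = 5 * 2/3 = 10/3.
  x3: f(x3) * nu(x3) = 9 * 1 = 9.
  x4: f(x4) * nu(x4) = 2 * 4 = 8.
Summing: mu(A) = 3 + 10/3 + 9 + 8 = 70/3.

70/3


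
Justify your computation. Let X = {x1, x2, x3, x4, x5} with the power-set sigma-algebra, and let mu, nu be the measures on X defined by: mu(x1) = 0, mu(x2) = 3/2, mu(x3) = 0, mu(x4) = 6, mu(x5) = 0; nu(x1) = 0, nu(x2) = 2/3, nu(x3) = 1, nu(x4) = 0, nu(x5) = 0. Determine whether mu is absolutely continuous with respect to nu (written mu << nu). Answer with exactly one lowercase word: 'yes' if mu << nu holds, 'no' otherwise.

mu << nu means: every nu-null measurable set is also mu-null; equivalently, for every atom x, if nu({x}) = 0 then mu({x}) = 0.
Checking each atom:
  x1: nu = 0, mu = 0 -> consistent with mu << nu.
  x2: nu = 2/3 > 0 -> no constraint.
  x3: nu = 1 > 0 -> no constraint.
  x4: nu = 0, mu = 6 > 0 -> violates mu << nu.
  x5: nu = 0, mu = 0 -> consistent with mu << nu.
The atom(s) x4 violate the condition (nu = 0 but mu > 0). Therefore mu is NOT absolutely continuous w.r.t. nu.

no


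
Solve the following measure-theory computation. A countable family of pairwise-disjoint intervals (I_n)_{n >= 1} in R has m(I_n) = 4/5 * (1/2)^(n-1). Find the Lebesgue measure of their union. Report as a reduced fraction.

By countable additivity of the Lebesgue measure on pairwise disjoint measurable sets,
  m(union_{n >= 1} I_n) = sum_{n >= 1} m(I_n) = sum_{n >= 1} a * r^(n-1),
  with a = 4/5 and r = 1/2.
Since 0 < r = 1/2 < 1, the geometric series converges:
  sum_{n >= 1} a * r^(n-1) = a / (1 - r).
  = 4/5 / (1 - 1/2)
  = 4/5 / (1/2)
  = 8/5.

8/5


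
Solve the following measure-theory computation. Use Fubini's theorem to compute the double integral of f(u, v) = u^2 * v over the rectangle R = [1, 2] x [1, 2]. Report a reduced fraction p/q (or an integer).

f(u, v) is a tensor product of a function of u and a function of v, and both factors are bounded continuous (hence Lebesgue integrable) on the rectangle, so Fubini's theorem applies:
  integral_R f d(m x m) = (integral_a1^b1 u^2 du) * (integral_a2^b2 v dv).
Inner integral in u: integral_{1}^{2} u^2 du = (2^3 - 1^3)/3
  = 7/3.
Inner integral in v: integral_{1}^{2} v dv = (2^2 - 1^2)/2
  = 3/2.
Product: (7/3) * (3/2) = 7/2.

7/2


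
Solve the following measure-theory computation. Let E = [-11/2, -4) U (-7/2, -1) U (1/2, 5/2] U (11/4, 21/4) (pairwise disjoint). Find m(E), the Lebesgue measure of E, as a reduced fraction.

For pairwise disjoint intervals, m(union_i I_i) = sum_i m(I_i),
and m is invariant under swapping open/closed endpoints (single points have measure 0).
So m(E) = sum_i (b_i - a_i).
  I_1 has length -4 - (-11/2) = 3/2.
  I_2 has length -1 - (-7/2) = 5/2.
  I_3 has length 5/2 - 1/2 = 2.
  I_4 has length 21/4 - 11/4 = 5/2.
Summing:
  m(E) = 3/2 + 5/2 + 2 + 5/2 = 17/2.

17/2
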